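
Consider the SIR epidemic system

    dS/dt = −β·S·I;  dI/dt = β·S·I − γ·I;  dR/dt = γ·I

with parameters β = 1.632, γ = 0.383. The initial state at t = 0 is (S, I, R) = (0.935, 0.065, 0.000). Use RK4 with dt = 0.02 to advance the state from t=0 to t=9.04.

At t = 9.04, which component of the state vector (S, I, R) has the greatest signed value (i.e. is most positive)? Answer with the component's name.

largest component: R

t=0.000: state=(0.935, 0.065, 0.000)
step 1 (dt=0.02): k1=(-0.099, 0.074, 0.025), k2=(-0.100, 0.075, 0.025), k3=(-0.100, 0.075, 0.025), k4=(-0.101, 0.076, 0.025); state += dt/6·(k1+2k2+2k3+k4)
t=0.020: state=(0.933, 0.067, 0.001)
t=0.040: state=(0.931, 0.068, 0.001)
t=0.060: state=(0.929, 0.070, 0.002)
continuing one RK4 step at a time; state shown every 25 steps (Δt=0.5):
t=0.500: state=(0.871, 0.112, 0.017)
t=1.000: state=(0.774, 0.182, 0.044)
t=1.500: state=(0.644, 0.268, 0.087)
t=2.000: state=(0.499, 0.353, 0.147)
t=2.500: state=(0.364, 0.415, 0.221)
t=3.000: state=(0.256, 0.440, 0.304)
t=3.500: state=(0.179, 0.433, 0.388)
t=4.000: state=(0.127, 0.405, 0.468)
t=4.500: state=(0.093, 0.365, 0.542)
t=5.000: state=(0.070, 0.322, 0.608)
t=5.500: state=(0.055, 0.280, 0.665)
t=6.000: state=(0.044, 0.240, 0.715)
t=6.500: state=(0.037, 0.205, 0.758)
t=7.000: state=(0.032, 0.174, 0.794)
t=7.500: state=(0.028, 0.147, 0.825)
t=8.000: state=(0.025, 0.124, 0.851)
t=8.500: state=(0.023, 0.105, 0.873)
t=9.000: state=(0.021, 0.088, 0.891)
t=9.040: state=(0.021, 0.087, 0.892)
compare at T: S=0.021, I=0.087, R=0.892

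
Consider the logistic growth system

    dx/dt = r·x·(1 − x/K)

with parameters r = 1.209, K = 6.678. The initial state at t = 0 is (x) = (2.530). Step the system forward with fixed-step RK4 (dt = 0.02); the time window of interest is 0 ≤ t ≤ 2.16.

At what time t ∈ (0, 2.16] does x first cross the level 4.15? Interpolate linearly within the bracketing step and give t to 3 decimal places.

t = 0.819

t=0.000: state=(2.530)
step 1 (dt=0.02): k1=(1.900), k2=(1.905), k3=(1.905), k4=(1.911); state += dt/6·(k1+2k2+2k3+k4)
t=0.020: state=(2.568)
t=0.040: state=(2.606)
t=0.060: state=(2.645)
continuing one RK4 step at a time; state shown every 5 steps (Δt=0.1):
t=0.100: state=(2.723)
t=0.200: state=(2.920)
t=0.300: state=(3.119)
t=0.400: state=(3.321)
t=0.500: state=(3.523)
t=0.600: state=(3.723)
t=0.700: state=(3.920)
t=0.800: state=(4.114)
next step: t=0.820: state=(4.152) — x has crossed 4.15
linear interpolation between t=0.800 (4.11395) and t=0.820 (4.15203) → t≈0.819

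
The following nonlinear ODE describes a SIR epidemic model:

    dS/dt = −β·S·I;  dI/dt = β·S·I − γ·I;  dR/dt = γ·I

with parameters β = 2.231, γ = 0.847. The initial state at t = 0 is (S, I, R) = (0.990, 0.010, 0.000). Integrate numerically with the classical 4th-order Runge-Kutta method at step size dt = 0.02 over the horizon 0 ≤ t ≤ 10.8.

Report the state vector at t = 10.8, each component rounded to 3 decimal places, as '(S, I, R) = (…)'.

t=0.000: state=(0.990, 0.010, 0.000)
step 1 (dt=0.02): k1=(-0.022, 0.014, 0.008), k2=(-0.022, 0.014, 0.009), k3=(-0.022, 0.014, 0.009), k4=(-0.023, 0.014, 0.009); state += dt/6·(k1+2k2+2k3+k4)
t=0.020: state=(0.990, 0.010, 0.000)
t=0.040: state=(0.989, 0.011, 0.000)
t=0.060: state=(0.989, 0.011, 0.001)
continuing one RK4 step at a time; state shown every 25 steps (Δt=0.5):
t=0.500: state=(0.974, 0.020, 0.006)
t=1.000: state=(0.945, 0.037, 0.018)
t=1.500: state=(0.892, 0.069, 0.040)
t=2.000: state=(0.806, 0.116, 0.078)
t=2.500: state=(0.685, 0.175, 0.140)
t=3.000: state=(0.546, 0.228, 0.226)
t=3.500: state=(0.416, 0.255, 0.329)
t=4.000: state=(0.313, 0.250, 0.437)
t=4.500: state=(0.240, 0.222, 0.537)
t=5.000: state=(0.191, 0.185, 0.624)
t=5.500: state=(0.159, 0.147, 0.694)
t=6.000: state=(0.138, 0.113, 0.749)
t=6.500: state=(0.123, 0.086, 0.791)
t=7.000: state=(0.113, 0.064, 0.822)
t=7.500: state=(0.107, 0.047, 0.846)
t=8.000: state=(0.102, 0.035, 0.863)
t=8.500: state=(0.099, 0.026, 0.876)
t=9.000: state=(0.096, 0.019, 0.885)
t=9.500: state=(0.094, 0.014, 0.892)
t=10.000: state=(0.093, 0.010, 0.897)
t=10.500: state=(0.092, 0.007, 0.900)
t=10.800: state=(0.092, 0.006, 0.902)

(S, I, R) = (0.092, 0.006, 0.902)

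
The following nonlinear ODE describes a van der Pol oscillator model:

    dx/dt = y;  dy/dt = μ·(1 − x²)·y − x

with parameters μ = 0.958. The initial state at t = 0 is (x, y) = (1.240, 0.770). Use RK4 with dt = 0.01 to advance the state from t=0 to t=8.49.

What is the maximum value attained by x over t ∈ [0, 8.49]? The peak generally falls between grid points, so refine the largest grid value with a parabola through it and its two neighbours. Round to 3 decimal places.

t=0.000: state=(1.240, 0.770)
step 1 (dt=0.01): k1=(0.770, -1.637), k2=(0.762, -1.643), k3=(0.762, -1.643), k4=(0.754, -1.649); state += dt/6·(k1+2k2+2k3+k4)
t=0.010: state=(1.248, 0.754)
t=0.020: state=(1.255, 0.737)
t=0.030: state=(1.262, 0.720)
continuing one RK4 step at a time; state shown every 50 steps (Δt=0.5):
t=0.500: state=(1.416, -0.040)
t=1.000: state=(1.248, -0.593)
t=1.500: state=(0.833, -1.085)
t=2.000: state=(0.118, -1.839)
t=2.500: state=(-0.995, -2.384)
t=3.000: state=(-1.841, -0.771)
t=3.500: state=(-1.899, 0.324)
t=4.000: state=(-1.637, 0.680)
t=4.500: state=(-1.225, 0.983)
t=5.000: state=(-0.614, 1.526)
t=5.500: state=(0.377, 2.464)
t=6.000: state=(1.594, 1.849)
t=6.500: state=(2.005, 0.023)
t=7.000: state=(1.846, -0.539)
t=7.500: state=(1.511, -0.797)
t=8.000: state=(1.034, -1.148)
t=8.490: state=(0.322, -1.834)
largest grid value and its neighbours: x(6.500)=2.00500, x(6.510)=2.00513, x(6.520)=2.00506
parabola through these three points peaks at t≈6.511 with x≈2.00513

max x = 2.005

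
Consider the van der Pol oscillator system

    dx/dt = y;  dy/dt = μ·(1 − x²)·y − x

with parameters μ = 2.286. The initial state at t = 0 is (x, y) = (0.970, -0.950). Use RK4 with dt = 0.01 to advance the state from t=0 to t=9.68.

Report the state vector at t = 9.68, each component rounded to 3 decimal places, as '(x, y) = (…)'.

(x, y) = (-1.980, 0.245)

t=0.000: state=(0.970, -0.950)
step 1 (dt=0.01): k1=(-0.950, -1.098), k2=(-0.955, -1.114), k3=(-0.956, -1.115), k4=(-0.961, -1.131); state += dt/6·(k1+2k2+2k3+k4)
t=0.010: state=(0.960, -0.961)
t=0.020: state=(0.951, -0.973)
t=0.030: state=(0.941, -0.984)
continuing one RK4 step at a time; state shown every 50 steps (Δt=0.5):
t=0.500: state=(0.253, -2.238)
t=1.000: state=(-1.497, -3.395)
t=1.500: state=(-2.024, 0.116)
t=2.000: state=(-1.901, 0.300)
t=2.500: state=(-1.739, 0.351)
t=3.000: state=(-1.547, 0.425)
t=3.500: state=(-1.303, 0.565)
t=4.000: state=(-0.950, 0.909)
t=4.500: state=(-0.251, 2.191)
t=5.000: state=(1.474, 3.416)
t=5.500: state=(2.018, -0.107)
t=6.000: state=(1.896, -0.301)
t=6.500: state=(1.733, -0.353)
t=7.000: state=(1.539, -0.429)
t=7.500: state=(1.293, -0.572)
t=8.000: state=(0.933, -0.930)
t=8.500: state=(0.211, -2.282)
t=9.000: state=(-1.533, -3.219)
t=9.500: state=(-2.016, 0.128)
t=9.680: state=(-1.980, 0.245)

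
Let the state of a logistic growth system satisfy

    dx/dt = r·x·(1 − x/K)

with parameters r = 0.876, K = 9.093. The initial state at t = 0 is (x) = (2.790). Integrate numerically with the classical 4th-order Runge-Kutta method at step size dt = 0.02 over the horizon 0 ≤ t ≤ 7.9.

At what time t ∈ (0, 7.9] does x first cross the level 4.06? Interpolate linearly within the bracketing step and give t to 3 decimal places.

t=0.000: state=(2.790)
step 1 (dt=0.02): k1=(1.694), k2=(1.700), k3=(1.700), k4=(1.706); state += dt/6·(k1+2k2+2k3+k4)
t=0.020: state=(2.824)
t=0.040: state=(2.858)
t=0.060: state=(2.893)
continuing one RK4 step at a time; state shown every 25 steps (Δt=0.5):
t=0.500: state=(3.700)
t=0.680: state=(4.050)
next step: t=0.700: state=(4.089) — x has crossed 4.06
linear interpolation between t=0.680 (4.04996) and t=0.700 (4.08934) → t≈0.685

t = 0.685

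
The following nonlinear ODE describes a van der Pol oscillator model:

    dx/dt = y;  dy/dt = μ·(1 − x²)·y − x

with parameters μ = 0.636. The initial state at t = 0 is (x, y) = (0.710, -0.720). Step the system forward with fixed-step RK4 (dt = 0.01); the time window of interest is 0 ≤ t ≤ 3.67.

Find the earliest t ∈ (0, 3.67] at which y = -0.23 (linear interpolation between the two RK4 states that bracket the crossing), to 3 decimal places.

t = 2.025

t=0.000: state=(0.710, -0.720)
step 1 (dt=0.01): k1=(-0.720, -0.937), k2=(-0.725, -0.937), k3=(-0.725, -0.937), k4=(-0.729, -0.938); state += dt/6·(k1+2k2+2k3+k4)
t=0.010: state=(0.703, -0.729)
t=0.020: state=(0.695, -0.739)
t=0.030: state=(0.688, -0.748)
continuing one RK4 step at a time; state shown every 20 steps (Δt=0.2):
t=0.200: state=(0.547, -0.909)
t=0.400: state=(0.346, -1.101)
t=0.600: state=(0.107, -1.290)
t=0.800: state=(-0.168, -1.459)
t=1.000: state=(-0.472, -1.567)
t=1.200: state=(-0.787, -1.560)
t=1.400: state=(-1.086, -1.394)
t=1.600: state=(-1.335, -1.076)
t=1.800: state=(-1.511, -0.676)
t=2.000: state=(-1.605, -0.277)
t=2.020: state=(-1.610, -0.240)
next step: t=2.030: state=(-1.613, -0.221) — y has crossed -0.23
linear interpolation between t=2.020 (-0.23950) and t=2.030 (-0.22105) → t≈2.025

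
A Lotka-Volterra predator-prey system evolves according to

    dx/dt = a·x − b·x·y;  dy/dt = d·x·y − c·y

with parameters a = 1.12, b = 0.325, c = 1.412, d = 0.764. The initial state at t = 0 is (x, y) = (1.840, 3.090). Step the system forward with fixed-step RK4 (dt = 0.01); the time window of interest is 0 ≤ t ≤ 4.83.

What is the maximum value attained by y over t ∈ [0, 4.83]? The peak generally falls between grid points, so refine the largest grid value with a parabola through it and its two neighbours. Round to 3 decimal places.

max y = 3.829

t=0.000: state=(1.840, 3.090)
step 1 (dt=0.01): k1=(0.213, -0.019), k2=(0.213, -0.017), k3=(0.213, -0.017), k4=(0.213, -0.014); state += dt/6·(k1+2k2+2k3+k4)
t=0.010: state=(1.842, 3.090)
t=0.020: state=(1.844, 3.090)
t=0.030: state=(1.846, 3.090)
continuing one RK4 step at a time; state shown every 20 steps (Δt=0.2):
t=0.200: state=(1.883, 3.096)
t=0.400: state=(1.925, 3.123)
t=0.600: state=(1.963, 3.169)
t=0.800: state=(1.995, 3.233)
t=1.000: state=(2.017, 3.313)
t=1.200: state=(2.029, 3.403)
t=1.400: state=(2.028, 3.499)
t=1.600: state=(2.015, 3.593)
t=1.800: state=(1.990, 3.680)
t=2.000: state=(1.956, 3.751)
t=2.200: state=(1.914, 3.801)
t=2.400: state=(1.868, 3.826)
t=2.600: state=(1.823, 3.825)
t=2.800: state=(1.780, 3.797)
t=3.000: state=(1.742, 3.747)
t=3.200: state=(1.712, 3.678)
t=3.400: state=(1.691, 3.596)
t=3.600: state=(1.679, 3.507)
t=3.800: state=(1.678, 3.417)
t=4.000: state=(1.686, 3.331)
t=4.200: state=(1.703, 3.253)
t=4.400: state=(1.728, 3.187)
t=4.600: state=(1.761, 3.137)
t=4.800: state=(1.798, 3.104)
t=4.830: state=(1.804, 3.101)
largest grid value and its neighbours: y(2.480)=3.82908, y(2.490)=3.82910, y(2.500)=3.82905
parabola through these three points peaks at t≈2.488 with y≈3.82910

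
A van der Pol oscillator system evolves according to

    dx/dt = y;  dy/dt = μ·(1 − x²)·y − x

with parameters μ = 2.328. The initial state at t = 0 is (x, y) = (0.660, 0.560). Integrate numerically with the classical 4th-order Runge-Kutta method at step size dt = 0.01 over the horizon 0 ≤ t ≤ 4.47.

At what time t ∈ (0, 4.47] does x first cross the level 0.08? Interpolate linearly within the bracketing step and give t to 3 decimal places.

t = 2.102

t=0.000: state=(0.660, 0.560)
step 1 (dt=0.01): k1=(0.560, 0.076), k2=(0.560, 0.069), k3=(0.560, 0.069), k4=(0.561, 0.061); state += dt/6·(k1+2k2+2k3+k4)
t=0.010: state=(0.666, 0.561)
t=0.020: state=(0.671, 0.561)
t=0.030: state=(0.677, 0.562)
continuing one RK4 step at a time; state shown every 20 steps (Δt=0.2):
t=0.200: state=(0.771, 0.543)
t=0.400: state=(0.872, 0.454)
t=0.600: state=(0.949, 0.302)
t=0.800: state=(0.991, 0.113)
t=1.000: state=(0.994, -0.086)
t=1.200: state=(0.957, -0.286)
t=1.400: state=(0.879, -0.498)
t=1.600: state=(0.754, -0.759)
t=1.800: state=(0.567, -1.136)
t=2.000: state=(0.283, -1.760)
t=2.100: state=(0.085, -2.223)
next step: t=2.110: state=(0.063, -2.276) — x has crossed 0.08
linear interpolation between t=2.100 (0.08517) and t=2.110 (0.06268) → t≈2.102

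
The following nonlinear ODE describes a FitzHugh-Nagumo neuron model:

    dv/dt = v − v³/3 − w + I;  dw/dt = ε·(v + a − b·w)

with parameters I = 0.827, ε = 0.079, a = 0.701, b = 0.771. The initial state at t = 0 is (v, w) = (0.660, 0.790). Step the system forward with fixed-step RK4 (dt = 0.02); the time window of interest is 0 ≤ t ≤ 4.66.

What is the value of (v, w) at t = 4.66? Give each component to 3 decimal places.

(v, w) = (1.495, 1.280)

t=0.000: state=(0.660, 0.790)
step 1 (dt=0.02): k1=(0.601, 0.059), k2=(0.604, 0.060), k3=(0.604, 0.060), k4=(0.607, 0.060); state += dt/6·(k1+2k2+2k3+k4)
t=0.020: state=(0.672, 0.791)
t=0.040: state=(0.684, 0.792)
t=0.060: state=(0.697, 0.794)
continuing one RK4 step at a time; state shown every 10 steps (Δt=0.2):
t=0.200: state=(0.785, 0.803)
t=0.400: state=(0.918, 0.817)
t=0.600: state=(1.051, 0.834)
t=0.800: state=(1.178, 0.852)
t=1.000: state=(1.292, 0.873)
t=1.200: state=(1.388, 0.894)
t=1.400: state=(1.464, 0.917)
t=1.600: state=(1.520, 0.940)
t=1.800: state=(1.559, 0.964)
t=2.000: state=(1.585, 0.988)
t=2.200: state=(1.599, 1.012)
t=2.400: state=(1.606, 1.036)
t=2.600: state=(1.606, 1.060)
t=2.800: state=(1.603, 1.083)
t=3.000: state=(1.596, 1.106)
t=3.200: state=(1.588, 1.129)
t=3.400: state=(1.577, 1.151)
t=3.600: state=(1.566, 1.173)
t=3.800: state=(1.554, 1.194)
t=4.000: state=(1.541, 1.215)
t=4.200: state=(1.527, 1.235)
t=4.400: state=(1.513, 1.255)
t=4.600: state=(1.499, 1.274)
t=4.660: state=(1.495, 1.280)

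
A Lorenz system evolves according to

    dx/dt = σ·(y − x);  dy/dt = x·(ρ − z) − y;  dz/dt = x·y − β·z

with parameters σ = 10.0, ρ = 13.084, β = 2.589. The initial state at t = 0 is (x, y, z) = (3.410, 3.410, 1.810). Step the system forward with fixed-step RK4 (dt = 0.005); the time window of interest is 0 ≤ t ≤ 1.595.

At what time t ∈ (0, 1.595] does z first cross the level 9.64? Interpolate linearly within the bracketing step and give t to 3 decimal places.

t=0.000: state=(3.410, 3.410, 1.810)
step 1 (dt=0.005): k1=(0.000, 35.034, 6.942), k2=(0.876, 34.888, 7.196), k3=(0.850, 34.910, 7.201), k4=(1.703, 34.785, 7.459); state += dt/6·(k1+2k2+2k3+k4)
t=0.005: state=(3.414, 3.585, 1.846)
t=0.010: state=(3.427, 3.758, 1.885)
t=0.015: state=(3.447, 3.931, 1.926)
continuing one RK4 step at a time; state shown every 20 steps (Δt=0.1):
t=0.100: state=(4.712, 7.022, 3.238)
t=0.200: state=(7.641, 10.910, 7.525)
t=0.230: state=(8.600, 11.672, 9.623)
next step: t=0.235: state=(8.752, 11.755, 10.004) — z has crossed 9.64
linear interpolation between t=0.230 (9.62323) and t=0.235 (10.00441) → t≈0.230

t = 0.230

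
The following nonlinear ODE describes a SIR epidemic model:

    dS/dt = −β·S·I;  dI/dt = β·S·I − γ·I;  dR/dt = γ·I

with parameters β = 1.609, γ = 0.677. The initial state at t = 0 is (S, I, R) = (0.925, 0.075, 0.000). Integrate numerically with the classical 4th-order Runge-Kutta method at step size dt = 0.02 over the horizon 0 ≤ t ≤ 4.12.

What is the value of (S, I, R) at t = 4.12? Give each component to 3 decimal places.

(S, I, R) = (0.255, 0.203, 0.542)

t=0.000: state=(0.925, 0.075, 0.000)
step 1 (dt=0.02): k1=(-0.112, 0.061, 0.051), k2=(-0.112, 0.061, 0.051), k3=(-0.112, 0.061, 0.051), k4=(-0.113, 0.062, 0.052); state += dt/6·(k1+2k2+2k3+k4)
t=0.020: state=(0.923, 0.076, 0.001)
t=0.040: state=(0.920, 0.077, 0.002)
t=0.060: state=(0.918, 0.079, 0.003)
continuing one RK4 step at a time; state shown every 10 steps (Δt=0.2):
t=0.200: state=(0.901, 0.088, 0.011)
t=0.400: state=(0.874, 0.102, 0.024)
t=0.600: state=(0.844, 0.118, 0.039)
t=0.800: state=(0.810, 0.134, 0.056)
t=1.000: state=(0.774, 0.151, 0.075)
t=1.200: state=(0.735, 0.168, 0.097)
t=1.400: state=(0.695, 0.185, 0.121)
t=1.600: state=(0.653, 0.201, 0.147)
t=1.800: state=(0.611, 0.215, 0.175)
t=2.000: state=(0.569, 0.227, 0.205)
t=2.200: state=(0.528, 0.236, 0.236)
t=2.400: state=(0.489, 0.243, 0.269)
t=2.600: state=(0.452, 0.247, 0.302)
t=2.800: state=(0.417, 0.248, 0.335)
t=3.000: state=(0.385, 0.246, 0.369)
t=3.200: state=(0.356, 0.242, 0.402)
t=3.400: state=(0.330, 0.236, 0.434)
t=3.600: state=(0.306, 0.228, 0.466)
t=3.800: state=(0.285, 0.219, 0.496)
t=4.000: state=(0.266, 0.209, 0.525)
t=4.120: state=(0.255, 0.203, 0.542)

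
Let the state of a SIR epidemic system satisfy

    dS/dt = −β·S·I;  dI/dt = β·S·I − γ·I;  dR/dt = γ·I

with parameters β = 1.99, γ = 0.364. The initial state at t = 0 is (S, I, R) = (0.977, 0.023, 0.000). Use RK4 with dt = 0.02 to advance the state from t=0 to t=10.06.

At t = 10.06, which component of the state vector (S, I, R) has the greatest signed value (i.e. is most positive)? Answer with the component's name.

t=0.000: state=(0.977, 0.023, 0.000)
step 1 (dt=0.02): k1=(-0.045, 0.036, 0.008), k2=(-0.045, 0.037, 0.009), k3=(-0.045, 0.037, 0.009), k4=(-0.046, 0.037, 0.009); state += dt/6·(k1+2k2+2k3+k4)
t=0.020: state=(0.976, 0.024, 0.000)
t=0.040: state=(0.975, 0.024, 0.000)
t=0.060: state=(0.974, 0.025, 0.001)
continuing one RK4 step at a time; state shown every 25 steps (Δt=0.5):
t=0.500: state=(0.944, 0.050, 0.006)
t=1.000: state=(0.877, 0.103, 0.020)
t=1.500: state=(0.758, 0.195, 0.046)
t=2.000: state=(0.588, 0.319, 0.093)
t=2.500: state=(0.403, 0.435, 0.162)
t=3.000: state=(0.252, 0.500, 0.248)
t=3.500: state=(0.152, 0.508, 0.341)
t=4.000: state=(0.093, 0.477, 0.431)
t=4.500: state=(0.059, 0.428, 0.513)
t=5.000: state=(0.040, 0.374, 0.586)
t=5.500: state=(0.028, 0.323, 0.649)
t=6.000: state=(0.021, 0.275, 0.704)
t=6.500: state=(0.016, 0.234, 0.750)
t=7.000: state=(0.013, 0.198, 0.789)
t=7.500: state=(0.011, 0.167, 0.822)
t=8.000: state=(0.009, 0.140, 0.850)
t=8.500: state=(0.008, 0.118, 0.874)
t=9.000: state=(0.007, 0.099, 0.893)
t=9.500: state=(0.007, 0.083, 0.910)
t=10.000: state=(0.006, 0.070, 0.924)
t=10.060: state=(0.006, 0.068, 0.925)
compare at T: S=0.006, I=0.068, R=0.925

largest component: R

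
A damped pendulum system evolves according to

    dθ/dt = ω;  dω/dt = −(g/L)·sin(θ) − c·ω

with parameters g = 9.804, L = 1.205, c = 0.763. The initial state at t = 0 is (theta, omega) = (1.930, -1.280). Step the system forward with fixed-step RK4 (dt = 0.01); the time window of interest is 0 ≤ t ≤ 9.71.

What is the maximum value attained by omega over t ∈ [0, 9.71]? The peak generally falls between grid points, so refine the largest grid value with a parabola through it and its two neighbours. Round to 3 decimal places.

t=0.000: state=(1.930, -1.280)
step 1 (dt=0.01): k1=(-1.280, -6.640), k2=(-1.313, -6.633), k3=(-1.313, -6.633), k4=(-1.346, -6.626); state += dt/6·(k1+2k2+2k3+k4)
t=0.010: state=(1.917, -1.346)
t=0.020: state=(1.903, -1.413)
t=0.030: state=(1.889, -1.479)
continuing one RK4 step at a time; state shown every 50 steps (Δt=0.5):
t=0.500: state=(0.540, -3.866)
t=1.000: state=(-0.996, -1.480)
t=1.500: state=(-0.819, 1.902)
t=2.000: state=(0.334, 1.948)
t=2.500: state=(0.669, -0.631)
t=3.000: state=(-0.005, -1.565)
t=3.500: state=(-0.456, -0.041)
t=4.000: state=(-0.129, 1.058)
t=4.500: state=(0.275, 0.327)
t=5.000: state=(0.163, -0.633)
t=5.500: state=(-0.144, -0.396)
t=6.000: state=(-0.149, 0.327)
t=6.500: state=(0.059, 0.357)
t=7.000: state=(0.117, -0.130)
t=7.500: state=(-0.009, -0.278)
t=8.000: state=(-0.083, 0.016)
t=8.500: state=(-0.015, 0.194)
t=9.000: state=(0.052, 0.039)
t=9.500: state=(0.024, -0.122)
t=9.710: state=(-0.002, -0.121)
largest grid value and its neighbours: omega(1.740)=2.50108, omega(1.750)=2.50270, omega(1.760)=2.50234
parabola through these three points peaks at t≈1.753 with omega≈2.50280

max omega = 2.503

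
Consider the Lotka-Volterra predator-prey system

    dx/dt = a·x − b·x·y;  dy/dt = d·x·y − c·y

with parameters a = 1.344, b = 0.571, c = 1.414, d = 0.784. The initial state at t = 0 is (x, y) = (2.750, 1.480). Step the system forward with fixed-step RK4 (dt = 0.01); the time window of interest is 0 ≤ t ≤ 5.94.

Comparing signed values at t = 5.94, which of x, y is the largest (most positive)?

t=0.000: state=(2.750, 1.480)
step 1 (dt=0.01): k1=(1.372, 1.098), k2=(1.367, 1.110), k3=(1.367, 1.110), k4=(1.361, 1.122); state += dt/6·(k1+2k2+2k3+k4)
t=0.010: state=(2.764, 1.491)
t=0.020: state=(2.777, 1.502)
t=0.030: state=(2.791, 1.514)
continuing one RK4 step at a time; state shown every 20 steps (Δt=0.2):
t=0.200: state=(2.995, 1.752)
t=0.400: state=(3.141, 2.139)
t=0.600: state=(3.131, 2.643)
t=0.800: state=(2.933, 3.212)
t=1.000: state=(2.578, 3.735)
t=1.200: state=(2.154, 4.081)
t=1.400: state=(1.755, 4.175)
t=1.600: state=(1.434, 4.035)
t=1.800: state=(1.202, 3.736)
t=2.000: state=(1.049, 3.356)
t=2.200: state=(0.957, 2.958)
t=2.400: state=(0.913, 2.580)
t=2.600: state=(0.908, 2.242)
t=2.800: state=(0.935, 1.951)
t=3.000: state=(0.993, 1.710)
t=3.200: state=(1.081, 1.516)
t=3.400: state=(1.201, 1.366)
t=3.600: state=(1.353, 1.257)
t=3.800: state=(1.540, 1.188)
t=4.000: state=(1.763, 1.159)
t=4.200: state=(2.020, 1.175)
t=4.400: state=(2.303, 1.242)
t=4.600: state=(2.597, 1.375)
t=4.800: state=(2.871, 1.592)
t=5.000: state=(3.078, 1.915)
t=5.200: state=(3.159, 2.358)
t=5.400: state=(3.063, 2.902)
t=5.600: state=(2.785, 3.467)
t=5.800: state=(2.385, 3.923)
t=5.940: state=(2.087, 4.113)
compare at T: x=2.087, y=4.113

largest component: y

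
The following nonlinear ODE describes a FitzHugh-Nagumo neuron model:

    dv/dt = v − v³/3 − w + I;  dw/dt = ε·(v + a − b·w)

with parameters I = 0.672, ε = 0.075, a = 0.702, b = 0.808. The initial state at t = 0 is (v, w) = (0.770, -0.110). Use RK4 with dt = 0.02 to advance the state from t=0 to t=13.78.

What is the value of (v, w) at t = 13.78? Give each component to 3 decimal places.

t=0.000: state=(0.770, -0.110)
step 1 (dt=0.02): k1=(1.400, 0.117), k2=(1.404, 0.118), k3=(1.404, 0.118), k4=(1.408, 0.119); state += dt/6·(k1+2k2+2k3+k4)
t=0.020: state=(0.798, -0.108)
t=0.040: state=(0.826, -0.105)
t=0.060: state=(0.855, -0.103)
continuing one RK4 step at a time; state shown every 25 steps (Δt=0.5):
t=0.500: state=(1.448, -0.039)
t=1.000: state=(1.830, 0.049)
t=1.500: state=(1.931, 0.144)
t=2.000: state=(1.931, 0.237)
t=2.500: state=(1.907, 0.327)
t=3.000: state=(1.876, 0.413)
t=3.500: state=(1.843, 0.495)
t=4.000: state=(1.809, 0.574)
t=4.500: state=(1.776, 0.649)
t=5.000: state=(1.742, 0.720)
t=5.500: state=(1.708, 0.788)
t=6.000: state=(1.673, 0.853)
t=6.500: state=(1.638, 0.915)
t=7.000: state=(1.603, 0.973)
t=7.500: state=(1.567, 1.029)
t=8.000: state=(1.530, 1.081)
t=8.500: state=(1.493, 1.131)
t=9.000: state=(1.455, 1.177)
t=9.500: state=(1.416, 1.221)
t=10.000: state=(1.376, 1.262)
t=10.500: state=(1.334, 1.301)
t=11.000: state=(1.290, 1.336)
t=11.500: state=(1.244, 1.369)
t=12.000: state=(1.195, 1.399)
t=12.500: state=(1.143, 1.426)
t=13.000: state=(1.086, 1.451)
t=13.500: state=(1.022, 1.473)
t=13.780: state=(0.983, 1.483)

(v, w) = (0.983, 1.483)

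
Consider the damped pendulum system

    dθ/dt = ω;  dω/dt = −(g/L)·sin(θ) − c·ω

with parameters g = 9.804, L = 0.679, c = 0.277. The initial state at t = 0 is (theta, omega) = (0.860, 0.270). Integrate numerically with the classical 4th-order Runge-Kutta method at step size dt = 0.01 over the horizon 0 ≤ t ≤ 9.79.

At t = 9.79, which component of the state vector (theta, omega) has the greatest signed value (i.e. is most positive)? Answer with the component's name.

largest component: omega

t=0.000: state=(0.860, 0.270)
step 1 (dt=0.01): k1=(0.270, -11.017), k2=(0.215, -11.015), k3=(0.215, -11.012), k4=(0.160, -11.007); state += dt/6·(k1+2k2+2k3+k4)
t=0.010: state=(0.862, 0.160)
t=0.020: state=(0.863, 0.050)
t=0.030: state=(0.863, -0.060)
continuing one RK4 step at a time; state shown every 50 steps (Δt=0.5):
t=0.500: state=(-0.093, -2.947)
t=1.000: state=(-0.701, 1.078)
t=1.500: state=(0.418, 2.011)
t=2.000: state=(0.402, -1.956)
t=2.500: state=(-0.565, -0.745)
t=3.000: state=(-0.053, 2.118)
t=3.500: state=(0.517, -0.459)
t=4.000: state=(-0.235, -1.586)
t=4.500: state=(-0.321, 1.272)
t=5.000: state=(0.382, 0.666)
t=5.500: state=(0.064, -1.492)
t=6.000: state=(-0.367, 0.259)
t=6.500: state=(0.155, 1.149)
t=7.000: state=(0.231, -0.886)
t=7.500: state=(-0.268, -0.485)
t=8.000: state=(-0.045, 1.057)
t=8.500: state=(0.259, -0.193)
t=9.000: state=(-0.113, -0.806)
t=9.500: state=(-0.159, 0.642)
t=9.790: state=(0.071, 0.777)
compare at T: theta=0.071, omega=0.777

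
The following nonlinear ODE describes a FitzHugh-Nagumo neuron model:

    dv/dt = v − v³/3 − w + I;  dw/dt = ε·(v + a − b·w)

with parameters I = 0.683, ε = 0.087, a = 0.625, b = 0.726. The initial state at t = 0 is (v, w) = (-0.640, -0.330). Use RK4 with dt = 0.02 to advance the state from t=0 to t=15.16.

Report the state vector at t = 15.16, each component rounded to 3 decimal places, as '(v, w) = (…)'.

t=0.000: state=(-0.640, -0.330)
step 1 (dt=0.02): k1=(0.460, 0.020), k2=(0.463, 0.020), k3=(0.463, 0.020), k4=(0.466, 0.020); state += dt/6·(k1+2k2+2k3+k4)
t=0.020: state=(-0.631, -0.330)
t=0.040: state=(-0.621, -0.329)
t=0.060: state=(-0.612, -0.329)
continuing one RK4 step at a time; state shown every 25 steps (Δt=0.5):
t=0.500: state=(-0.369, -0.315)
t=1.000: state=(0.035, -0.286)
t=1.500: state=(0.660, -0.236)
t=2.000: state=(1.409, -0.158)
t=2.500: state=(1.852, -0.055)
t=3.000: state=(1.965, 0.056)
t=3.500: state=(1.964, 0.166)
t=4.000: state=(1.935, 0.271)
t=4.500: state=(1.899, 0.371)
t=5.000: state=(1.862, 0.467)
t=5.500: state=(1.825, 0.558)
t=6.000: state=(1.787, 0.645)
t=6.500: state=(1.748, 0.727)
t=7.000: state=(1.709, 0.806)
t=7.500: state=(1.670, 0.880)
t=8.000: state=(1.630, 0.950)
t=8.500: state=(1.590, 1.016)
t=9.000: state=(1.548, 1.078)
t=9.500: state=(1.506, 1.137)
t=10.000: state=(1.462, 1.192)
t=10.500: state=(1.417, 1.243)
t=11.000: state=(1.370, 1.291)
t=11.500: state=(1.322, 1.335)
t=12.000: state=(1.270, 1.376)
t=12.500: state=(1.215, 1.413)
t=13.000: state=(1.157, 1.447)
t=13.500: state=(1.092, 1.477)
t=14.000: state=(1.020, 1.503)
t=14.500: state=(0.937, 1.525)
t=15.000: state=(0.839, 1.542)
t=15.160: state=(0.803, 1.547)

(v, w) = (0.803, 1.547)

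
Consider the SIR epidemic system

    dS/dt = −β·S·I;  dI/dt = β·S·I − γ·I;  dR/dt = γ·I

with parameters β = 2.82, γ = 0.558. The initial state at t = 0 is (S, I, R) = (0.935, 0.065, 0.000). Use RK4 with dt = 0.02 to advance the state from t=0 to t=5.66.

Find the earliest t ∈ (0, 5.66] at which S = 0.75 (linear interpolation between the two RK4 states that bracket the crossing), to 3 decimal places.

t=0.000: state=(0.935, 0.065, 0.000)
step 1 (dt=0.02): k1=(-0.171, 0.135, 0.036), k2=(-0.175, 0.138, 0.037), k3=(-0.175, 0.138, 0.037), k4=(-0.178, 0.140, 0.038); state += dt/6·(k1+2k2+2k3+k4)
t=0.020: state=(0.932, 0.068, 0.001)
t=0.040: state=(0.928, 0.071, 0.002)
t=0.060: state=(0.924, 0.074, 0.002)
continuing one RK4 step at a time; state shown every 10 steps (Δt=0.2):
t=0.200: state=(0.894, 0.097, 0.009)
t=0.400: state=(0.836, 0.142, 0.022)
t=0.600: state=(0.759, 0.199, 0.041)
t=0.620: state=(0.751, 0.206, 0.043)
next step: t=0.640: state=(0.742, 0.212, 0.046) — S has crossed 0.75
linear interpolation between t=0.620 (0.75085) and t=0.640 (0.74206) → t≈0.622

t = 0.622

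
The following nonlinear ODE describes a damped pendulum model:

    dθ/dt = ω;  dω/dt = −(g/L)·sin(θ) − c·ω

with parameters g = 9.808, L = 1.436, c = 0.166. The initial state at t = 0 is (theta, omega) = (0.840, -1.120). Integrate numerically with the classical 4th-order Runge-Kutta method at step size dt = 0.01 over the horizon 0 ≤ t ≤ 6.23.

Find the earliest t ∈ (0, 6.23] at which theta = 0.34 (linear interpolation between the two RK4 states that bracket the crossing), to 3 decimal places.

t = 0.291

t=0.000: state=(0.840, -1.120)
step 1 (dt=0.01): k1=(-1.120, -4.900), k2=(-1.145, -4.870), k3=(-1.144, -4.870), k4=(-1.169, -4.839); state += dt/6·(k1+2k2+2k3+k4)
t=0.010: state=(0.829, -1.169)
t=0.020: state=(0.817, -1.217)
t=0.030: state=(0.804, -1.264)
continuing one RK4 step at a time; state shown every 25 steps (Δt=0.25):
t=0.250: state=(0.427, -2.083)
t=0.290: state=(0.342, -2.171)
next step: t=0.300: state=(0.320, -2.189) — theta has crossed 0.34
linear interpolation between t=0.290 (0.34195) and t=0.300 (0.32015) → t≈0.291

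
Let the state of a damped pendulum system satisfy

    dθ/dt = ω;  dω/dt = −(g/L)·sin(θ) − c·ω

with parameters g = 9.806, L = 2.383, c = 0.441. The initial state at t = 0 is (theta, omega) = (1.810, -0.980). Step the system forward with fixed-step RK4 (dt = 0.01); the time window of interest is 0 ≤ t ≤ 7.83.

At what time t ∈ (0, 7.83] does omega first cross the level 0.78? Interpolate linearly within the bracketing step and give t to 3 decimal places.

t = 1.840

t=0.000: state=(1.810, -0.980)
step 1 (dt=0.01): k1=(-0.980, -3.566), k2=(-0.998, -3.563), k3=(-0.998, -3.563), k4=(-1.016, -3.559); state += dt/6·(k1+2k2+2k3+k4)
t=0.010: state=(1.800, -1.016)
t=0.020: state=(1.790, -1.051)
t=0.030: state=(1.779, -1.087)
continuing one RK4 step at a time; state shown every 50 steps (Δt=0.5):
t=0.500: state=(0.901, -2.543)
t=1.000: state=(-0.436, -2.379)
t=1.500: state=(-1.178, -0.493)
t=1.840: state=(-1.123, 0.779)
next step: t=1.850: state=(-1.115, 0.813) — omega has crossed 0.78
linear interpolation between t=1.840 (0.77930) and t=1.850 (0.81281) → t≈1.840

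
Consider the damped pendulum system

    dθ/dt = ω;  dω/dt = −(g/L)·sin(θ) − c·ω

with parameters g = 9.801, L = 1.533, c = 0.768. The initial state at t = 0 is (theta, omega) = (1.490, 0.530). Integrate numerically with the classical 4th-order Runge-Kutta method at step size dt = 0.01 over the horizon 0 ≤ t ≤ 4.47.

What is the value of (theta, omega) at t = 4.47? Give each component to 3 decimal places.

(theta, omega) = (-0.173, 0.580)

t=0.000: state=(1.490, 0.530)
step 1 (dt=0.01): k1=(0.530, -6.780), k2=(0.496, -6.755), k3=(0.496, -6.755), k4=(0.462, -6.730); state += dt/6·(k1+2k2+2k3+k4)
t=0.010: state=(1.495, 0.462)
t=0.020: state=(1.499, 0.395)
t=0.030: state=(1.503, 0.329)
continuing one RK4 step at a time; state shown every 20 steps (Δt=0.2):
t=0.200: state=(1.467, -0.728)
t=0.400: state=(1.212, -1.778)
t=0.600: state=(0.776, -2.515)
t=0.800: state=(0.242, -2.724)
t=1.000: state=(-0.271, -2.303)
t=1.200: state=(-0.649, -1.432)
t=1.400: state=(-0.834, -0.412)
t=1.600: state=(-0.819, 0.531)
t=1.800: state=(-0.636, 1.251)
t=2.000: state=(-0.342, 1.631)
t=2.200: state=(-0.012, 1.600)
t=2.400: state=(0.274, 1.206)
t=2.600: state=(0.456, 0.598)
t=2.800: state=(0.510, -0.050)
t=3.000: state=(0.443, -0.596)
t=3.200: state=(0.286, -0.937)
t=3.400: state=(0.086, -1.021)
t=3.600: state=(-0.106, -0.857)
t=3.800: state=(-0.246, -0.519)
t=4.000: state=(-0.309, -0.112)
t=4.200: state=(-0.293, 0.262)
t=4.400: state=(-0.212, 0.524)
t=4.470: state=(-0.173, 0.580)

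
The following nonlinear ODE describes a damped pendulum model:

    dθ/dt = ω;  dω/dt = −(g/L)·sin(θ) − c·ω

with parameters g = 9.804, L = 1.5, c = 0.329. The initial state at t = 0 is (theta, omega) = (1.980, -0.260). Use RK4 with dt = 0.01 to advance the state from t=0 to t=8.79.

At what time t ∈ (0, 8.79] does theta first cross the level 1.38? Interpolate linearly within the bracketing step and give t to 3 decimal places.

t=0.000: state=(1.980, -0.260)
step 1 (dt=0.01): k1=(-0.260, -5.911), k2=(-0.290, -5.904), k3=(-0.290, -5.905), k4=(-0.319, -5.899); state += dt/6·(k1+2k2+2k3+k4)
t=0.010: state=(1.977, -0.319)
t=0.020: state=(1.974, -0.378)
t=0.030: state=(1.970, -0.437)
t=0.410: state=(1.381, -2.652)
next step: t=0.420: state=(1.354, -2.708) — theta has crossed 1.38
linear interpolation between t=0.410 (1.38051) and t=0.420 (1.35371) → t≈0.410

t = 0.410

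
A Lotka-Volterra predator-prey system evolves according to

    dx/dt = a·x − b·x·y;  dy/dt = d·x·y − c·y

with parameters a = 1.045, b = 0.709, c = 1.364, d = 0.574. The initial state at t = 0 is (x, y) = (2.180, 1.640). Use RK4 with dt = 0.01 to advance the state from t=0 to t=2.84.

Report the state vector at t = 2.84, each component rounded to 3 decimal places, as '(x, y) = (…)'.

(x, y) = (2.610, 1.336)

t=0.000: state=(2.180, 1.640)
step 1 (dt=0.01): k1=(-0.257, -0.185), k2=(-0.255, -0.186), k3=(-0.255, -0.186), k4=(-0.254, -0.187); state += dt/6·(k1+2k2+2k3+k4)
t=0.010: state=(2.177, 1.638)
t=0.020: state=(2.175, 1.636)
t=0.030: state=(2.172, 1.634)
continuing one RK4 step at a time; state shown every 10 steps (Δt=0.1):
t=0.100: state=(2.156, 1.620)
t=0.200: state=(2.135, 1.599)
t=0.300: state=(2.118, 1.576)
t=0.400: state=(2.105, 1.553)
t=0.500: state=(2.095, 1.528)
t=0.600: state=(2.088, 1.503)
t=0.700: state=(2.086, 1.478)
t=0.800: state=(2.087, 1.454)
t=0.900: state=(2.092, 1.430)
t=1.000: state=(2.100, 1.407)
t=1.100: state=(2.112, 1.386)
t=1.200: state=(2.126, 1.365)
t=1.300: state=(2.144, 1.347)
t=1.400: state=(2.165, 1.330)
t=1.500: state=(2.188, 1.314)
t=1.600: state=(2.214, 1.301)
t=1.700: state=(2.243, 1.290)
t=1.800: state=(2.273, 1.281)
t=1.900: state=(2.304, 1.275)
t=2.000: state=(2.338, 1.271)
t=2.100: state=(2.372, 1.269)
t=2.200: state=(2.406, 1.270)
t=2.300: state=(2.441, 1.274)
t=2.400: state=(2.475, 1.280)
t=2.500: state=(2.509, 1.288)
t=2.600: state=(2.541, 1.299)
t=2.700: state=(2.572, 1.313)
t=2.800: state=(2.600, 1.329)
t=2.840: state=(2.610, 1.336)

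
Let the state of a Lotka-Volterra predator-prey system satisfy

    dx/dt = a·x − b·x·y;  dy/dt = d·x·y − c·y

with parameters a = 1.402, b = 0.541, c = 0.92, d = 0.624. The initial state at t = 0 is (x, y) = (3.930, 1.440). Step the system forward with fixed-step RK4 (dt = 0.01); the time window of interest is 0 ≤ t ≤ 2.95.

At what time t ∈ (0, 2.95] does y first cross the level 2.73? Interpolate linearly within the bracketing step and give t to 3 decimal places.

t = 0.368

t=0.000: state=(3.930, 1.440)
step 1 (dt=0.01): k1=(2.448, 2.207), k2=(2.432, 2.235), k3=(2.432, 2.235), k4=(2.416, 2.263); state += dt/6·(k1+2k2+2k3+k4)
t=0.010: state=(3.954, 1.462)
t=0.020: state=(3.978, 1.485)
t=0.030: state=(4.002, 1.509)
continuing one RK4 step at a time; state shown every 10 steps (Δt=0.1):
t=0.100: state=(4.156, 1.691)
t=0.200: state=(4.327, 2.010)
t=0.300: state=(4.419, 2.410)
t=0.360: state=(4.425, 2.691)
next step: t=0.370: state=(4.422, 2.741) — y has crossed 2.73
linear interpolation between t=0.360 (2.69116) and t=0.370 (2.74115) → t≈0.368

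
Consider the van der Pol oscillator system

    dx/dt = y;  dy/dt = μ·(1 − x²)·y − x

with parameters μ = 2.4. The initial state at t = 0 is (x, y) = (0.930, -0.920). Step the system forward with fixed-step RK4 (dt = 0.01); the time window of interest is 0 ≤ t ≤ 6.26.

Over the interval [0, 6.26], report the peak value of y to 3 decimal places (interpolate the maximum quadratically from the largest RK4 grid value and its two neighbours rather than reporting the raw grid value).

t=0.000: state=(0.930, -0.920)
step 1 (dt=0.01): k1=(-0.920, -1.228), k2=(-0.926, -1.245), k3=(-0.926, -1.245), k4=(-0.932, -1.261); state += dt/6·(k1+2k2+2k3+k4)
t=0.010: state=(0.921, -0.932)
t=0.020: state=(0.911, -0.945)
t=0.030: state=(0.902, -0.958)
continuing one RK4 step at a time; state shown every 25 steps (Δt=0.25):
t=0.250: state=(0.651, -1.367)
t=0.500: state=(0.204, -2.338)
t=0.750: state=(-0.588, -4.030)
t=1.000: state=(-1.589, -3.108)
t=1.250: state=(-1.993, -0.492)
t=1.500: state=(-2.012, 0.152)
t=1.750: state=(-1.957, 0.260)
t=2.000: state=(-1.888, 0.292)
t=2.250: state=(-1.812, 0.314)
t=2.500: state=(-1.731, 0.339)
t=2.750: state=(-1.642, 0.369)
t=3.000: state=(-1.545, 0.409)
t=3.250: state=(-1.437, 0.463)
t=3.500: state=(-1.312, 0.540)
t=3.750: state=(-1.163, 0.660)
t=4.000: state=(-0.975, 0.862)
t=4.250: state=(-0.717, 1.248)
t=4.500: state=(-0.316, 2.075)
t=4.750: state=(0.392, 3.698)
t=5.000: state=(1.416, 3.709)
t=5.250: state=(1.960, 0.822)
t=5.500: state=(2.019, -0.097)
t=5.750: state=(1.970, -0.249)
t=6.000: state=(1.903, -0.287)
t=6.250: state=(1.828, -0.309)
t=6.260: state=(1.825, -0.310)
largest grid value and its neighbours: y(4.880)=4.30768, y(4.890)=4.30977, y(4.900)=4.30283
parabola through these three points peaks at t≈4.887 with y≈4.31009

max y = 4.310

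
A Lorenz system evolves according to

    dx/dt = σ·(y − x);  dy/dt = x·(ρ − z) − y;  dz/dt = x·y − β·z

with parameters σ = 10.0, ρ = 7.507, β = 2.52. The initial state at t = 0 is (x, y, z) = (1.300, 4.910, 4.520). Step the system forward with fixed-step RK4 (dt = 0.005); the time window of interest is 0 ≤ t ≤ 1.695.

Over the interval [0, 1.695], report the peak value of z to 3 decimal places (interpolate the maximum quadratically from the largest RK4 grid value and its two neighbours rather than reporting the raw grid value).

max z = 8.343

t=0.000: state=(1.300, 4.910, 4.520)
step 1 (dt=0.005): k1=(36.100, -1.027, -5.007), k2=(35.172, -0.737, -4.536), k3=(35.202, -0.747, -4.550), k4=(34.303, -0.464, -4.091); state += dt/6·(k1+2k2+2k3+k4)
t=0.005: state=(1.476, 4.906, 4.497)
t=0.010: state=(1.643, 4.905, 4.479)
t=0.015: state=(1.802, 4.907, 4.465)
continuing one RK4 step at a time; state shown every 20 steps (Δt=0.1):
t=0.100: state=(3.658, 5.197, 4.712)
t=0.200: state=(4.806, 5.641, 5.743)
t=0.300: state=(5.364, 5.635, 7.050)
t=0.400: state=(5.344, 5.049, 8.044)
t=0.500: state=(4.848, 4.205, 8.340)
t=0.600: state=(4.169, 3.502, 8.002)
t=0.700: state=(3.584, 3.103, 7.333)
t=0.800: state=(3.223, 2.982, 6.601)
t=0.900: state=(3.093, 3.068, 5.966)
t=1.000: state=(3.158, 3.306, 5.513)
t=1.100: state=(3.375, 3.652, 5.288)
t=1.200: state=(3.696, 4.052, 5.317)
t=1.300: state=(4.064, 4.430, 5.596)
t=1.400: state=(4.398, 4.686, 6.067)
t=1.500: state=(4.612, 4.740, 6.608)
t=1.600: state=(4.644, 4.579, 7.054)
t=1.695: state=(4.508, 4.299, 7.272)
largest grid value and its neighbours: z(0.485)=8.34213, z(0.490)=8.34317, z(0.495)=8.34252
parabola through these three points peaks at t≈0.491 with z≈8.34318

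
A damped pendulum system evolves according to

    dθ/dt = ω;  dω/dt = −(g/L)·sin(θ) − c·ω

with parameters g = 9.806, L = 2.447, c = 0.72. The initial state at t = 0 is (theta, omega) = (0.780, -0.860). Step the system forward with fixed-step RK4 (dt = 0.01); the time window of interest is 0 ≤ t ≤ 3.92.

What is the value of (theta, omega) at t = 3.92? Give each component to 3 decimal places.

(theta, omega) = (-0.026, -0.382)

t=0.000: state=(0.780, -0.860)
step 1 (dt=0.01): k1=(-0.860, -2.199), k2=(-0.871, -2.179), k3=(-0.871, -2.179), k4=(-0.882, -2.158); state += dt/6·(k1+2k2+2k3+k4)
t=0.010: state=(0.771, -0.882)
t=0.020: state=(0.762, -0.903)
t=0.030: state=(0.753, -0.924)
continuing one RK4 step at a time; state shown every 20 steps (Δt=0.2):
t=0.200: state=(0.570, -1.212)
t=0.400: state=(0.308, -1.366)
t=0.600: state=(0.038, -1.307)
t=0.800: state=(-0.202, -1.066)
t=1.000: state=(-0.381, -0.703)
t=1.200: state=(-0.480, -0.292)
t=1.400: state=(-0.498, 0.103)
t=1.600: state=(-0.444, 0.431)
t=1.800: state=(-0.333, 0.657)
t=2.000: state=(-0.189, 0.761)
t=2.200: state=(-0.037, 0.742)
t=2.400: state=(0.101, 0.616)
t=2.600: state=(0.205, 0.416)
t=2.800: state=(0.265, 0.183)
t=3.000: state=(0.278, -0.044)
t=3.200: state=(0.250, -0.235)
t=3.400: state=(0.188, -0.367)
t=3.600: state=(0.108, -0.428)
t=3.800: state=(0.022, -0.418)
t=3.920: state=(-0.026, -0.382)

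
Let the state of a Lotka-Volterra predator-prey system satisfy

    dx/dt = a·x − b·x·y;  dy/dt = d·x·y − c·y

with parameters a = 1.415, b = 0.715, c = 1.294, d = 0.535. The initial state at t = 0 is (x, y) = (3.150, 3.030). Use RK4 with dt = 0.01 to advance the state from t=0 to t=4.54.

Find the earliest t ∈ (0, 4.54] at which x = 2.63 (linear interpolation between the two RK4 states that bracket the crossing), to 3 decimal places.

t = 0.219

t=0.000: state=(3.150, 3.030)
step 1 (dt=0.01): k1=(-2.367, 1.185), k2=(-2.371, 1.169), k3=(-2.371, 1.169), k4=(-2.375, 1.151); state += dt/6·(k1+2k2+2k3+k4)
t=0.010: state=(3.126, 3.042)
t=0.020: state=(3.102, 3.053)
t=0.030: state=(3.079, 3.064)
continuing one RK4 step at a time; state shown every 20 steps (Δt=0.2):
t=0.200: state=(2.674, 3.194)
t=0.210: state=(2.651, 3.198)
next step: t=0.220: state=(2.628, 3.202) — x has crossed 2.63
linear interpolation between t=0.210 (2.65088) and t=0.220 (2.62784) → t≈0.219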